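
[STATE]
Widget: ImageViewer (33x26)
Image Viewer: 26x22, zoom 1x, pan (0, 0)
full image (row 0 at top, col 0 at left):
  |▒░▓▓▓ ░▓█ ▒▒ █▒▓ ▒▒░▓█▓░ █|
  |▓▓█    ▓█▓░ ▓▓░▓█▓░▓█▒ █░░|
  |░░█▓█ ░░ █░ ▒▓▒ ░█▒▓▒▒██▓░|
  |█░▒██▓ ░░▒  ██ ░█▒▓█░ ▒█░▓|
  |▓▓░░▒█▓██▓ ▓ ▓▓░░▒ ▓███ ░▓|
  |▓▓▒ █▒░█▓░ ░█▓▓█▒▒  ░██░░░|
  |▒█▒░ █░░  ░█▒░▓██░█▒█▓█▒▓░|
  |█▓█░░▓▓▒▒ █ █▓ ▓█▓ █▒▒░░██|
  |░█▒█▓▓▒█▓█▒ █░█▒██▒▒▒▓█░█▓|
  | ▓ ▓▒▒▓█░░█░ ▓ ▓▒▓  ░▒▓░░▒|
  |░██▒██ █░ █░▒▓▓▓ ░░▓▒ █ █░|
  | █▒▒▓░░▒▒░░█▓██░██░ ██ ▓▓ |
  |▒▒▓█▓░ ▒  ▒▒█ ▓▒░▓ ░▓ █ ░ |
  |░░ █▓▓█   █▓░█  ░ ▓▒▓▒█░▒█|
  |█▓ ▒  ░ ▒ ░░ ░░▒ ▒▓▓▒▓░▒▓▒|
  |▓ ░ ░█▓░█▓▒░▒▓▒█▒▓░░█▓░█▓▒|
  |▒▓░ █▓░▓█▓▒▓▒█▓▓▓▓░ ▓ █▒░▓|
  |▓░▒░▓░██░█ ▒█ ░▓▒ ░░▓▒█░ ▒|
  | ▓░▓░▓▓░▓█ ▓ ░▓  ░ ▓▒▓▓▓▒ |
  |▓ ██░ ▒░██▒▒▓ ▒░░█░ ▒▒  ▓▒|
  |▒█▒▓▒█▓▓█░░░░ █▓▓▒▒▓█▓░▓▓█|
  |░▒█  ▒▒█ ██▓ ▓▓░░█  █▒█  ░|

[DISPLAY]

▒░▓▓▓ ░▓█ ▒▒ █▒▓ ▒▒░▓█▓░ █       
▓▓█    ▓█▓░ ▓▓░▓█▓░▓█▒ █░░       
░░█▓█ ░░ █░ ▒▓▒ ░█▒▓▒▒██▓░       
█░▒██▓ ░░▒  ██ ░█▒▓█░ ▒█░▓       
▓▓░░▒█▓██▓ ▓ ▓▓░░▒ ▓███ ░▓       
▓▓▒ █▒░█▓░ ░█▓▓█▒▒  ░██░░░       
▒█▒░ █░░  ░█▒░▓██░█▒█▓█▒▓░       
█▓█░░▓▓▒▒ █ █▓ ▓█▓ █▒▒░░██       
░█▒█▓▓▒█▓█▒ █░█▒██▒▒▒▓█░█▓       
 ▓ ▓▒▒▓█░░█░ ▓ ▓▒▓  ░▒▓░░▒       
░██▒██ █░ █░▒▓▓▓ ░░▓▒ █ █░       
 █▒▒▓░░▒▒░░█▓██░██░ ██ ▓▓        
▒▒▓█▓░ ▒  ▒▒█ ▓▒░▓ ░▓ █ ░        
░░ █▓▓█   █▓░█  ░ ▓▒▓▒█░▒█       
█▓ ▒  ░ ▒ ░░ ░░▒ ▒▓▓▒▓░▒▓▒       
▓ ░ ░█▓░█▓▒░▒▓▒█▒▓░░█▓░█▓▒       
▒▓░ █▓░▓█▓▒▓▒█▓▓▓▓░ ▓ █▒░▓       
▓░▒░▓░██░█ ▒█ ░▓▒ ░░▓▒█░ ▒       
 ▓░▓░▓▓░▓█ ▓ ░▓  ░ ▓▒▓▓▓▒        
▓ ██░ ▒░██▒▒▓ ▒░░█░ ▒▒  ▓▒       
▒█▒▓▒█▓▓█░░░░ █▓▓▒▒▓█▓░▓▓█       
░▒█  ▒▒█ ██▓ ▓▓░░█  █▒█  ░       
                                 
                                 
                                 
                                 


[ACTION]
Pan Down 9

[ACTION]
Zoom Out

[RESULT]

 ▓ ▓▒▒▓█░░█░ ▓ ▓▒▓  ░▒▓░░▒       
░██▒██ █░ █░▒▓▓▓ ░░▓▒ █ █░       
 █▒▒▓░░▒▒░░█▓██░██░ ██ ▓▓        
▒▒▓█▓░ ▒  ▒▒█ ▓▒░▓ ░▓ █ ░        
░░ █▓▓█   █▓░█  ░ ▓▒▓▒█░▒█       
█▓ ▒  ░ ▒ ░░ ░░▒ ▒▓▓▒▓░▒▓▒       
▓ ░ ░█▓░█▓▒░▒▓▒█▒▓░░█▓░█▓▒       
▒▓░ █▓░▓█▓▒▓▒█▓▓▓▓░ ▓ █▒░▓       
▓░▒░▓░██░█ ▒█ ░▓▒ ░░▓▒█░ ▒       
 ▓░▓░▓▓░▓█ ▓ ░▓  ░ ▓▒▓▓▓▒        
▓ ██░ ▒░██▒▒▓ ▒░░█░ ▒▒  ▓▒       
▒█▒▓▒█▓▓█░░░░ █▓▓▒▒▓█▓░▓▓█       
░▒█  ▒▒█ ██▓ ▓▓░░█  █▒█  ░       
                                 
                                 
                                 
                                 
                                 
                                 
                                 
                                 
                                 
                                 
                                 
                                 
                                 


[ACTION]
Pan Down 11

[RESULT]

▒█▒▓▒█▓▓█░░░░ █▓▓▒▒▓█▓░▓▓█       
░▒█  ▒▒█ ██▓ ▓▓░░█  █▒█  ░       
                                 
                                 
                                 
                                 
                                 
                                 
                                 
                                 
                                 
                                 
                                 
                                 
                                 
                                 
                                 
                                 
                                 
                                 
                                 
                                 
                                 
                                 
                                 
                                 


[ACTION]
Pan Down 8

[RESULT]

                                 
                                 
                                 
                                 
                                 
                                 
                                 
                                 
                                 
                                 
                                 
                                 
                                 
                                 
                                 
                                 
                                 
                                 
                                 
                                 
                                 
                                 
                                 
                                 
                                 
                                 


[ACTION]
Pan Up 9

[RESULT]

▓ ██░ ▒░██▒▒▓ ▒░░█░ ▒▒  ▓▒       
▒█▒▓▒█▓▓█░░░░ █▓▓▒▒▓█▓░▓▓█       
░▒█  ▒▒█ ██▓ ▓▓░░█  █▒█  ░       
                                 
                                 
                                 
                                 
                                 
                                 
                                 
                                 
                                 
                                 
                                 
                                 
                                 
                                 
                                 
                                 
                                 
                                 
                                 
                                 
                                 
                                 
                                 


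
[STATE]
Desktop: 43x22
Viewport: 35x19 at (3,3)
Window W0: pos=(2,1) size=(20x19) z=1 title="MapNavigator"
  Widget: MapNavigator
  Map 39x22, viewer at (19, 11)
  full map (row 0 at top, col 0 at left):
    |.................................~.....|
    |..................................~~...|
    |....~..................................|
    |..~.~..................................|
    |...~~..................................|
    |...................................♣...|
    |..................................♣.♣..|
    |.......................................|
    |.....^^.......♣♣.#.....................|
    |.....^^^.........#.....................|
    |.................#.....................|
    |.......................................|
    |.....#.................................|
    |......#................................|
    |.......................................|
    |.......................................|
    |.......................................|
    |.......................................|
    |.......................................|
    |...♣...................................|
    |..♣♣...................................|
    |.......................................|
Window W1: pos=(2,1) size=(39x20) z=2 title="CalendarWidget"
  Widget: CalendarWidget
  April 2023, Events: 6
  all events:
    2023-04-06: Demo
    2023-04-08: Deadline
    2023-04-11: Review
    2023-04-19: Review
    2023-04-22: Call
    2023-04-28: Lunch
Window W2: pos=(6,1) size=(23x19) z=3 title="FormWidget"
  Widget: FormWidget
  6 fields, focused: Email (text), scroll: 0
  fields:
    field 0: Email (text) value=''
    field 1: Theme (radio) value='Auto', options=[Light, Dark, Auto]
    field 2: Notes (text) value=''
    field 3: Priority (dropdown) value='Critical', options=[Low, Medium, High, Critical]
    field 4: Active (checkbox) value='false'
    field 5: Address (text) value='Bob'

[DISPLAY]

───┠─────────────────────┨─────────
   ┃> Email:      [     ]┃         
Mo ┃  Theme:      ( ) Lig┃         
   ┃  Notes:      [     ]┃         
 3 ┃  Priority:   [Crit▼]┃         
10 ┃  Active:     [ ]    ┃         
17 ┃  Address:    [Bob  ]┃         
24 ┃                     ┃         
   ┃                     ┃         
   ┃                     ┃         
   ┃                     ┃         
   ┃                     ┃         
   ┃                     ┃         
   ┃                     ┃         
   ┃                     ┃         
   ┃                     ┃         
   ┗━━━━━━━━━━━━━━━━━━━━━┛         
━━━━━━━━━━━━━━━━━━━━━━━━━━━━━━━━━━━
                                   


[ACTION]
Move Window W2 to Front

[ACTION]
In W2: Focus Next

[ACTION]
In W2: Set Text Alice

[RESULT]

───┠─────────────────────┨─────────
   ┃  Email:      [     ]┃         
Mo ┃> Theme:      ( ) Lig┃         
   ┃  Notes:      [     ]┃         
 3 ┃  Priority:   [Crit▼]┃         
10 ┃  Active:     [ ]    ┃         
17 ┃  Address:    [Bob  ]┃         
24 ┃                     ┃         
   ┃                     ┃         
   ┃                     ┃         
   ┃                     ┃         
   ┃                     ┃         
   ┃                     ┃         
   ┃                     ┃         
   ┃                     ┃         
   ┃                     ┃         
   ┗━━━━━━━━━━━━━━━━━━━━━┛         
━━━━━━━━━━━━━━━━━━━━━━━━━━━━━━━━━━━
                                   


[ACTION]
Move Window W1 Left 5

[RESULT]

───┠─────────────────────┨─────────
   ┃  Email:      [     ]┃         
 Tu┃> Theme:      ( ) Lig┃         
   ┃  Notes:      [     ]┃         
  4┃  Priority:   [Crit▼]┃         
 11┃  Active:     [ ]    ┃         
 18┃  Address:    [Bob  ]┃         
 25┃                     ┃         
   ┃                     ┃         
   ┃                     ┃         
   ┃                     ┃         
   ┃                     ┃         
   ┃                     ┃         
   ┃                     ┃         
   ┃                     ┃         
   ┃                     ┃         
   ┗━━━━━━━━━━━━━━━━━━━━━┛         
━━━━━━━━━━━━━━━━━━━━━━━━━━━━━━━━━━━
                                   


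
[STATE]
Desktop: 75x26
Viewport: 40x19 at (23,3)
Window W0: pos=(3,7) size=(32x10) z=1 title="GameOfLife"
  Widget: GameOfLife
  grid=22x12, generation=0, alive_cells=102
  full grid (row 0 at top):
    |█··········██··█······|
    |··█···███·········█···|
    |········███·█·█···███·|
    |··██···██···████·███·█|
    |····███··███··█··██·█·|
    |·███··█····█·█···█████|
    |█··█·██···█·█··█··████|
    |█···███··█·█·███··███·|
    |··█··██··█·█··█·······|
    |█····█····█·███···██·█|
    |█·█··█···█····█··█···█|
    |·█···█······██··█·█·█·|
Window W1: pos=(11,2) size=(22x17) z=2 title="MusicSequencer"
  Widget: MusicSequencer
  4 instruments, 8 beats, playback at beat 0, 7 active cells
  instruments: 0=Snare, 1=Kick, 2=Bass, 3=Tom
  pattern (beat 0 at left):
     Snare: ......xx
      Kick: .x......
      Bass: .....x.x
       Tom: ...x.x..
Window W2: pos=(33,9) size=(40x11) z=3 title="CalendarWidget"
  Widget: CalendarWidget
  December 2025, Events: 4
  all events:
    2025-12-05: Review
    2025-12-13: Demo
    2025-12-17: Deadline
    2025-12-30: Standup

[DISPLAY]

ncer     ┃                              
─────────┨                              
567      ┃                              
·██      ┃                              
···      ┃━┓                            
█·█      ┃ ┃                            
█··      ┃┏━━━━━━━━━━━━━━━━━━━━━━━━━━━━━
         ┃┃ CalendarWidget              
         ┃┠─────────────────────────────
         ┃┃            December 2025    
         ┃┃Mo Tu We Th Fr Sa Su         
         ┃┃ 1  2  3  4  5*  6  7        
         ┃┃ 8  9 10 11 12 13* 14        
         ┃┃15 16 17* 18 19 20 21        
         ┃┃22 23 24 25 26 27 28         
━━━━━━━━━┛┃29 30* 31                    
          ┗━━━━━━━━━━━━━━━━━━━━━━━━━━━━━
                                        
                                        


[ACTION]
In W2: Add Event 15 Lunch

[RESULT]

ncer     ┃                              
─────────┨                              
567      ┃                              
·██      ┃                              
···      ┃━┓                            
█·█      ┃ ┃                            
█··      ┃┏━━━━━━━━━━━━━━━━━━━━━━━━━━━━━
         ┃┃ CalendarWidget              
         ┃┠─────────────────────────────
         ┃┃            December 2025    
         ┃┃Mo Tu We Th Fr Sa Su         
         ┃┃ 1  2  3  4  5*  6  7        
         ┃┃ 8  9 10 11 12 13* 14        
         ┃┃15* 16 17* 18 19 20 21       
         ┃┃22 23 24 25 26 27 28         
━━━━━━━━━┛┃29 30* 31                    
          ┗━━━━━━━━━━━━━━━━━━━━━━━━━━━━━
                                        
                                        


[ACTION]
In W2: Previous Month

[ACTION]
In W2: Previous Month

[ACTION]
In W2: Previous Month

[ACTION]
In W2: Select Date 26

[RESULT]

ncer     ┃                              
─────────┨                              
567      ┃                              
·██      ┃                              
···      ┃━┓                            
█·█      ┃ ┃                            
█··      ┃┏━━━━━━━━━━━━━━━━━━━━━━━━━━━━━
         ┃┃ CalendarWidget              
         ┃┠─────────────────────────────
         ┃┃            September 2025   
         ┃┃Mo Tu We Th Fr Sa Su         
         ┃┃ 1  2  3  4  5  6  7         
         ┃┃ 8  9 10 11 12 13 14         
         ┃┃15 16 17 18 19 20 21         
         ┃┃22 23 24 25 [26] 27 28       
━━━━━━━━━┛┃29 30                        
          ┗━━━━━━━━━━━━━━━━━━━━━━━━━━━━━
                                        
                                        


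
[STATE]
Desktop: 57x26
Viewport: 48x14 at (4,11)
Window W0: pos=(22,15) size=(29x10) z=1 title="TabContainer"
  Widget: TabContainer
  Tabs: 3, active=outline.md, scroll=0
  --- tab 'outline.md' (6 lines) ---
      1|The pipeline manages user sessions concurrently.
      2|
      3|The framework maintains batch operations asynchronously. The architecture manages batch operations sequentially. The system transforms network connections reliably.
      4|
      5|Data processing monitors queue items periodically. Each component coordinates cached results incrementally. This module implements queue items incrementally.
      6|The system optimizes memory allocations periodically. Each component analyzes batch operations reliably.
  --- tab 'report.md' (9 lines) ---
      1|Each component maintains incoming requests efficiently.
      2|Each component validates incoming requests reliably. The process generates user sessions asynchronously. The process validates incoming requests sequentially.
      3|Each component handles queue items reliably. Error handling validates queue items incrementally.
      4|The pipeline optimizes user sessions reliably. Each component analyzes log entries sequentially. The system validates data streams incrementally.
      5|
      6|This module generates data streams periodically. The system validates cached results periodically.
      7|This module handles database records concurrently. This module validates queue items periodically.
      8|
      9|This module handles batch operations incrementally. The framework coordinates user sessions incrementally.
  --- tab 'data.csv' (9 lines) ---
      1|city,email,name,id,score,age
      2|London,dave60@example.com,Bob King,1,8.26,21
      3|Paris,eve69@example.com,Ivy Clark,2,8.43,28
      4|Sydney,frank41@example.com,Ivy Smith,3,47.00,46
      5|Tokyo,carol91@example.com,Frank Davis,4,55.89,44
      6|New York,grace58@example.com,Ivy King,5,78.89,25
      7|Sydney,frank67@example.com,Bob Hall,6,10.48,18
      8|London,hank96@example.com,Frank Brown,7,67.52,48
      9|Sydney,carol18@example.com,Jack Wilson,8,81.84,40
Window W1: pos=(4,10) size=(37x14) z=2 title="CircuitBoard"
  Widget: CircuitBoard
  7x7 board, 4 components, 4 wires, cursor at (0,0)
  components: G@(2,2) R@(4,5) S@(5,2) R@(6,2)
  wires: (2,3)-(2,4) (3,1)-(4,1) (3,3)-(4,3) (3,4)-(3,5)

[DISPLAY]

┃ CircuitBoard                      ┃           
┠───────────────────────────────────┨           
┃   0 1 2 3 4 5 6                   ┃           
┃0  [.]                             ┃           
┃                                   ┃━━━━━━━━━┓ 
┃1                                  ┃         ┃ 
┃                                   ┃─────────┨ 
┃2           G   · ─ ·              ┃rt.md │ d┃ 
┃                                   ┃─────────┃ 
┃3       ·       ·   · ─ ·          ┃es user s┃ 
┃        │       │                  ┃         ┃ 
┃4       ·       ·       R          ┃tains bat┃ 
┗━━━━━━━━━━━━━━━━━━━━━━━━━━━━━━━━━━━┛         ┃ 
                  ┗━━━━━━━━━━━━━━━━━━━━━━━━━━━┛ 


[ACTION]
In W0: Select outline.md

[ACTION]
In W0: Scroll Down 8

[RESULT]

┃ CircuitBoard                      ┃           
┠───────────────────────────────────┨           
┃   0 1 2 3 4 5 6                   ┃           
┃0  [.]                             ┃           
┃                                   ┃━━━━━━━━━┓ 
┃1                                  ┃         ┃ 
┃                                   ┃─────────┨ 
┃2           G   · ─ ·              ┃rt.md │ d┃ 
┃                                   ┃─────────┃ 
┃3       ·       ·   · ─ ·          ┃es memory┃ 
┃        │       │                  ┃         ┃ 
┃4       ·       ·       R          ┃         ┃ 
┗━━━━━━━━━━━━━━━━━━━━━━━━━━━━━━━━━━━┛         ┃ 
                  ┗━━━━━━━━━━━━━━━━━━━━━━━━━━━┛ 


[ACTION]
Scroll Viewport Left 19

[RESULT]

    ┃ CircuitBoard                      ┃       
    ┠───────────────────────────────────┨       
    ┃   0 1 2 3 4 5 6                   ┃       
    ┃0  [.]                             ┃       
    ┃                                   ┃━━━━━━━
    ┃1                                  ┃       
    ┃                                   ┃───────
    ┃2           G   · ─ ·              ┃rt.md │
    ┃                                   ┃───────
    ┃3       ·       ·   · ─ ·          ┃es memo
    ┃        │       │                  ┃       
    ┃4       ·       ·       R          ┃       
    ┗━━━━━━━━━━━━━━━━━━━━━━━━━━━━━━━━━━━┛       
                      ┗━━━━━━━━━━━━━━━━━━━━━━━━━


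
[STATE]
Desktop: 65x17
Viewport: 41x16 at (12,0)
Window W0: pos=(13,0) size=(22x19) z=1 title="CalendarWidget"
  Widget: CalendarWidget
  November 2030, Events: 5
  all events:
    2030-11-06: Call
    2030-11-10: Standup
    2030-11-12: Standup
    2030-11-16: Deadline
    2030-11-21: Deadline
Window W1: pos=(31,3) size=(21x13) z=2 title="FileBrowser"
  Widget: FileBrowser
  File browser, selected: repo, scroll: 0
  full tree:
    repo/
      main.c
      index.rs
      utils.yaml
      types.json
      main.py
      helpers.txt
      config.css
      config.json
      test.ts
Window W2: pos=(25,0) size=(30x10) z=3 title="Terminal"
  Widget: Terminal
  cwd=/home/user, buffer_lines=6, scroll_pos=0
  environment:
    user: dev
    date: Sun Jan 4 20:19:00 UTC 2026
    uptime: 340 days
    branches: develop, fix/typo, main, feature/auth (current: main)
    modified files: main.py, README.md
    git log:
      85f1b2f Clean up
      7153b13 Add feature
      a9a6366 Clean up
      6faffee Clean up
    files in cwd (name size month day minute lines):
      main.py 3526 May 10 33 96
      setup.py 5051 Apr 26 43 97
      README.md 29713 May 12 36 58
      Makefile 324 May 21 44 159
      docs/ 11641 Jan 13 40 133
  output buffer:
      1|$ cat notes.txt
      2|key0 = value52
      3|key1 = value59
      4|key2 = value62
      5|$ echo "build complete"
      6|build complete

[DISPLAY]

 ┏━━━━━━━━━━━┏━━━━━━━━━━━━━━━━━━━━━━━━━━━
 ┃ CalendarWi┃ Terminal                  
 ┠───────────┠───────────────────────────
 ┃   November┃$ cat notes.txt            
 ┃Mo Tu We Th┃key0 = value52             
 ┃           ┃key1 = value59             
 ┃ 4  5  6*  ┃key2 = value62             
 ┃11 12* 13 1┃$ echo "build complete"    
 ┃18 19 20 21┃build complete             
 ┃25 26 27 28┗━━━━━━━━━━━━━━━━━━━━━━━━━━━
 ┃                 ┃    types.json     ┃ 
 ┃                 ┃    main.py        ┃ 
 ┃                 ┃    helpers.txt    ┃ 
 ┃                 ┃    config.css     ┃ 
 ┃                 ┃    config.json    ┃ 
 ┃                 ┗━━━━━━━━━━━━━━━━━━━┛ 


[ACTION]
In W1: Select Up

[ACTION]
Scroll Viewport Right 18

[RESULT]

━┏━━━━━━━━━━━━━━━━━━━━━━━━━━━━┓          
i┃ Terminal                   ┃          
─┠────────────────────────────┨          
r┃$ cat notes.txt             ┃          
h┃key0 = value52              ┃          
 ┃key1 = value59              ┃          
 ┃key2 = value62              ┃          
1┃$ echo "build complete"     ┃          
1┃build complete              ┃          
8┗━━━━━━━━━━━━━━━━━━━━━━━━━━━━┛          
       ┃    types.json     ┃             
       ┃    main.py        ┃             
       ┃    helpers.txt    ┃             
       ┃    config.css     ┃             
       ┃    config.json    ┃             
       ┗━━━━━━━━━━━━━━━━━━━┛             


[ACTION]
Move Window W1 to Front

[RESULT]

━┏━━━━━━━━━━━━━━━━━━━━━━━━━━━━┓          
i┃ Terminal                   ┃          
─┠────────────────────────────┨          
r┃$ cat┏━━━━━━━━━━━━━━━━━━━┓  ┃          
h┃key0 ┃ FileBrowser       ┃  ┃          
 ┃key1 ┠───────────────────┨  ┃          
 ┃key2 ┃> [-] repo/        ┃  ┃          
1┃$ ech┃    main.c         ┃  ┃          
1┃build┃    index.rs       ┃  ┃          
8┗━━━━━┃    utils.yaml     ┃━━┛          
       ┃    types.json     ┃             
       ┃    main.py        ┃             
       ┃    helpers.txt    ┃             
       ┃    config.css     ┃             
       ┃    config.json    ┃             
       ┗━━━━━━━━━━━━━━━━━━━┛             


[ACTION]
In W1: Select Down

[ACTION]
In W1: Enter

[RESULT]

━┏━━━━━━━━━━━━━━━━━━━━━━━━━━━━┓          
i┃ Terminal                   ┃          
─┠────────────────────────────┨          
r┃$ cat┏━━━━━━━━━━━━━━━━━━━┓  ┃          
h┃key0 ┃ FileBrowser       ┃  ┃          
 ┃key1 ┠───────────────────┨  ┃          
 ┃key2 ┃  [-] repo/        ┃  ┃          
1┃$ ech┃  > main.c         ┃  ┃          
1┃build┃    index.rs       ┃  ┃          
8┗━━━━━┃    utils.yaml     ┃━━┛          
       ┃    types.json     ┃             
       ┃    main.py        ┃             
       ┃    helpers.txt    ┃             
       ┃    config.css     ┃             
       ┃    config.json    ┃             
       ┗━━━━━━━━━━━━━━━━━━━┛             


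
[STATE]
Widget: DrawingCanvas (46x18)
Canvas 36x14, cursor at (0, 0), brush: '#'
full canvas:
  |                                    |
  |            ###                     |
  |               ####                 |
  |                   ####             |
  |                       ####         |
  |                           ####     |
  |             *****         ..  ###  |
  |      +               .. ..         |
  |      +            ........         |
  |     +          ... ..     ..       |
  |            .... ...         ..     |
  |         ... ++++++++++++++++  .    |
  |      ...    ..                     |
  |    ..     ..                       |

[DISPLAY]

+                                             
            ###                               
               ####                           
                   ####                       
                       ####                   
                           ####               
             *****         ..  ###            
      +               .. ..                   
      +            ........                   
     +          ... ..     ..                 
            .... ...         ..               
         ... ++++++++++++++++  .              
      ...    ..                               
    ..     ..                                 
                                              
                                              
                                              
                                              


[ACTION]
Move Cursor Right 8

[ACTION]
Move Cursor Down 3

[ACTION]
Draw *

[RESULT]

                                              
            ###                               
               ####                           
        *          ####                       
                       ####                   
                           ####               
             *****         ..  ###            
      +               .. ..                   
      +            ........                   
     +          ... ..     ..                 
            .... ...         ..               
         ... ++++++++++++++++  .              
      ...    ..                               
    ..     ..                                 
                                              
                                              
                                              
                                              


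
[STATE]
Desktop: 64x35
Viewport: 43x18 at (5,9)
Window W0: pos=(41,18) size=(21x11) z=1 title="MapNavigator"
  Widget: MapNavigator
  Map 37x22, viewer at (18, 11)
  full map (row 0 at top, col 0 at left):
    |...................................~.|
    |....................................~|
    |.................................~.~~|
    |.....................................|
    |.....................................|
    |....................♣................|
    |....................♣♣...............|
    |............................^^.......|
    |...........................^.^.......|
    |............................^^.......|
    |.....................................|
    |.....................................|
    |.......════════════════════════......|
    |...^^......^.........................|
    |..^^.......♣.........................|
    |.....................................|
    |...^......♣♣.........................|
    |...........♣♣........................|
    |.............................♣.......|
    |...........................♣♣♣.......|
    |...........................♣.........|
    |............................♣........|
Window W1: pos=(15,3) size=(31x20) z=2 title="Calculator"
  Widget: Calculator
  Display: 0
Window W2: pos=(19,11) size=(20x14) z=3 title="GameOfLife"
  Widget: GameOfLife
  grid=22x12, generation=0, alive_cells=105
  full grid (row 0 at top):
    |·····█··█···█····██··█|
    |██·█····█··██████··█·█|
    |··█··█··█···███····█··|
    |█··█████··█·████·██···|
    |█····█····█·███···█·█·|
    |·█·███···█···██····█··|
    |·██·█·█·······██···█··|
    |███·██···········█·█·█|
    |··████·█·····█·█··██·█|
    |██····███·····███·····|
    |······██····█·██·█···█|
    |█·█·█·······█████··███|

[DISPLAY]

          ┃├───┼───┼───┼───┤            ┃  
          ┃│ 4 │ 5 │ 6 │ × │            ┃  
          ┃├──┏━━━━━━━━━━━━━━━━━━┓      ┃  
          ┃│ 1┃ GameOfLife       ┃      ┃  
          ┃├──┠──────────────────┨      ┃  
          ┃│ 0┃Gen: 0            ┃      ┃  
          ┃├──┃·█····█··██████··█┃      ┃  
          ┃│ C┃█··█··█···███····█┃      ┃  
          ┃└──┃·█████··█·████·██·┃      ┃  
          ┃   ┃···█····█·███···█·┃      ┃━━
          ┃   ┃·███···█···██····█┃      ┃Na
          ┃   ┃█·█·█·······██···█┃      ┃──
          ┃   ┃█·██···········█·█┃      ┃..
          ┗━━━┃████·█·····█·█··██┃━━━━━━┛..
              ┃····███·····███···┃  ┃......
              ┗━━━━━━━━━━━━━━━━━━┛  ┃......
                                    ┃══════
                                    ┃..^...


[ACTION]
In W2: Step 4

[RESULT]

          ┃├───┼───┼───┼───┤            ┃  
          ┃│ 4 │ 5 │ 6 │ × │            ┃  
          ┃├──┏━━━━━━━━━━━━━━━━━━┓      ┃  
          ┃│ 1┃ GameOfLife       ┃      ┃  
          ┃├──┠──────────────────┨      ┃  
          ┃│ 0┃Gen: 4            ┃      ┃  
          ┃├──┃·█···█··██·█······┃      ┃  
          ┃│ C┃··█····█··········┃      ┃  
          ┃└──┃·██···············┃      ┃  
          ┃   ┃······███·········┃      ┃━━
          ┃   ┃············█··█·█┃      ┃Na
          ┃   ┃······█·····█·██··┃      ┃──
          ┃   ┃······█·······██··┃      ┃..
          ┗━━━┃·······█·······██·┃━━━━━━┛..
              ┃·······█······█···┃  ┃......
              ┗━━━━━━━━━━━━━━━━━━┛  ┃......
                                    ┃══════
                                    ┃..^...


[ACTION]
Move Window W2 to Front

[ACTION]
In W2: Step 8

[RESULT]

          ┃├───┼───┼───┼───┤            ┃  
          ┃│ 4 │ 5 │ 6 │ × │            ┃  
          ┃├──┏━━━━━━━━━━━━━━━━━━┓      ┃  
          ┃│ 1┃ GameOfLife       ┃      ┃  
          ┃├──┠──────────────────┨      ┃  
          ┃│ 0┃Gen: 12           ┃      ┃  
          ┃├──┃█··█··············┃      ┃  
          ┃│ C┃···█··············┃      ┃  
          ┃└──┃███···············┃      ┃  
          ┃   ┃··················┃      ┃━━
          ┃   ┃······██··········┃      ┃Na
          ┃   ┃····█····█········┃      ┃──
          ┃   ┃····█····█········┃      ┃..
          ┗━━━┃····█····█········┃━━━━━━┛..
              ┃··················┃  ┃......
              ┗━━━━━━━━━━━━━━━━━━┛  ┃......
                                    ┃══════
                                    ┃..^...


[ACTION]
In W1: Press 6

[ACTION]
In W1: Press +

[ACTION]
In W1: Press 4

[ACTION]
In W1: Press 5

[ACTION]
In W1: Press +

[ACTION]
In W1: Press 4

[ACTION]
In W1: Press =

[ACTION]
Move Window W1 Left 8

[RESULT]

  ┃├───┼───┼───┼───┤            ┃          
  ┃│ 4 │ 5 │ 6 │ × │            ┃          
  ┃├───┼───┼──┏━━━━━━━━━━━━━━━━━━┓         
  ┃│ 1 │ 2 │ 3┃ GameOfLife       ┃         
  ┃├───┼───┼──┠──────────────────┨         
  ┃│ 0 │ . │ =┃Gen: 12           ┃         
  ┃├───┼───┼──┃█··█··············┃         
  ┃│ C │ MC│ M┃···█··············┃         
  ┃└───┴───┴──┃███···············┃         
  ┃           ┃··················┃  ┏━━━━━━
  ┃           ┃······██··········┃  ┃ MapNa
  ┃           ┃····█····█········┃  ┠──────
  ┃           ┃····█····█········┃  ┃......
  ┗━━━━━━━━━━━┃····█····█········┃  ┃......
              ┃··················┃  ┃......
              ┗━━━━━━━━━━━━━━━━━━┛  ┃......
                                    ┃══════
                                    ┃..^...


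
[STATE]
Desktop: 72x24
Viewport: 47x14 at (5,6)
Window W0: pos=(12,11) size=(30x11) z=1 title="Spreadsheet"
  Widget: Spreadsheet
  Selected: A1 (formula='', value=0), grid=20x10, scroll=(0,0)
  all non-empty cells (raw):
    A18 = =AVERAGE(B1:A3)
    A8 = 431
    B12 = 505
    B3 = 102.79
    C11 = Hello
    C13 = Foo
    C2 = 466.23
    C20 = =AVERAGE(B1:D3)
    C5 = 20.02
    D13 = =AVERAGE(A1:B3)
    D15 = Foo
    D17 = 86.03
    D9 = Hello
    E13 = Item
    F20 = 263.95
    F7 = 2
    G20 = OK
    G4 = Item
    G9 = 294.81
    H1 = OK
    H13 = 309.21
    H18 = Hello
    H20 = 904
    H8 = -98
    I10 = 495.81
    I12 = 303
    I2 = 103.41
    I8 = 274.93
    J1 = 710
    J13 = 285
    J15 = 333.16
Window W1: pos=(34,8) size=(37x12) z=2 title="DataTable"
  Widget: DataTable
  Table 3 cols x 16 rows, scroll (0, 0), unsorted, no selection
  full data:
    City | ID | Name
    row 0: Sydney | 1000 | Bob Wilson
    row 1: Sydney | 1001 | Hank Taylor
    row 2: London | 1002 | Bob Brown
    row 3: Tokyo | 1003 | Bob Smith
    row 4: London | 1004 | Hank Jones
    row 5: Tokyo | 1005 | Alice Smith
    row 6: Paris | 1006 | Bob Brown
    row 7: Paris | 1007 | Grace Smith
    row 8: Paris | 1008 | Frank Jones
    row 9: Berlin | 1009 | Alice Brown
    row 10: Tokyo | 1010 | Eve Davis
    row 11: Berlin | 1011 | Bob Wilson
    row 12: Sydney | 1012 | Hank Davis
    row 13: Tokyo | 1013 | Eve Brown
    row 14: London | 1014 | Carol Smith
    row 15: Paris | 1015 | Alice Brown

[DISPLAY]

                                               
                                               
                             ┏━━━━━━━━━━━━━━━━━
                             ┃ DataTable       
                             ┠─────────────────
       ┏━━━━━━━━━━━━━━━━━━━━━┃City  │ID  │Name 
       ┃ Spreadsheet         ┃──────┼────┼─────
       ┠─────────────────────┃Sydney│1000│Bob W
       ┃A1:                  ┃Sydney│1001│Hank 
       ┃       A       B     ┃London│1002│Bob B
       ┃---------------------┃Tokyo │1003│Bob S
       ┃  1      [0]       0 ┃London│1004│Hank 
       ┃  2        0       0 ┃Tokyo │1005│Alice
       ┃  3        0  102.79 ┗━━━━━━━━━━━━━━━━━


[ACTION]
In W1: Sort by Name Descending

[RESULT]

                                               
                                               
                             ┏━━━━━━━━━━━━━━━━━
                             ┃ DataTable       
                             ┠─────────────────
       ┏━━━━━━━━━━━━━━━━━━━━━┃City  │ID  │Name 
       ┃ Spreadsheet         ┃──────┼────┼─────
       ┠─────────────────────┃Sydney│1001│Hank 
       ┃A1:                  ┃London│1004│Hank 
       ┃       A       B     ┃Sydney│1012│Hank 
       ┃---------------------┃Paris │1007│Grace
       ┃  1      [0]       0 ┃Paris │1008│Frank
       ┃  2        0       0 ┃Tokyo │1010│Eve D
       ┃  3        0  102.79 ┗━━━━━━━━━━━━━━━━━


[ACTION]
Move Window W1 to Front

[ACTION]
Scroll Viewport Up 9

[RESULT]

                                               
                                               
                                               
                                               
                                               
                                               
                                               
                                               
                             ┏━━━━━━━━━━━━━━━━━
                             ┃ DataTable       
                             ┠─────────────────
       ┏━━━━━━━━━━━━━━━━━━━━━┃City  │ID  │Name 
       ┃ Spreadsheet         ┃──────┼────┼─────
       ┠─────────────────────┃Sydney│1001│Hank 


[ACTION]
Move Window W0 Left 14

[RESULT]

                                               
                                               
                                               
                                               
                                               
                                               
                                               
                                               
                             ┏━━━━━━━━━━━━━━━━━
                             ┃ DataTable       
                             ┠─────────────────
━━━━━━━━━━━━━━━━━━━━━━━━┓    ┃City  │ID  │Name 
eadsheet                ┃    ┃──────┼────┼─────
────────────────────────┨    ┃Sydney│1001│Hank 
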